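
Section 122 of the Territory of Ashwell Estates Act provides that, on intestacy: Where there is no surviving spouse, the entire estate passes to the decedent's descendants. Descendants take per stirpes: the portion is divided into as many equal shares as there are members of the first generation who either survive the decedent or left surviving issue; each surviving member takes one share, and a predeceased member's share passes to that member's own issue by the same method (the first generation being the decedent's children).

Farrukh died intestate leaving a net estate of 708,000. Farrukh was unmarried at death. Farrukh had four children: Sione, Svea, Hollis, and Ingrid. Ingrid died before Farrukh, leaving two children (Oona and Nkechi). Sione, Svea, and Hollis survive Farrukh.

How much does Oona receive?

Oona receives 88,500.

The entire 708,000 passes to the descendants.
That amount (708,000) is divided into 4 shares of 177,000: Sione, Svea, and Hollis each take 177,000; Ingrid's 177,000 share passes to Ingrid's issue.
Ingrid's share (177,000) is divided into 2 shares of 88,500: Oona and Nkechi each take 88,500.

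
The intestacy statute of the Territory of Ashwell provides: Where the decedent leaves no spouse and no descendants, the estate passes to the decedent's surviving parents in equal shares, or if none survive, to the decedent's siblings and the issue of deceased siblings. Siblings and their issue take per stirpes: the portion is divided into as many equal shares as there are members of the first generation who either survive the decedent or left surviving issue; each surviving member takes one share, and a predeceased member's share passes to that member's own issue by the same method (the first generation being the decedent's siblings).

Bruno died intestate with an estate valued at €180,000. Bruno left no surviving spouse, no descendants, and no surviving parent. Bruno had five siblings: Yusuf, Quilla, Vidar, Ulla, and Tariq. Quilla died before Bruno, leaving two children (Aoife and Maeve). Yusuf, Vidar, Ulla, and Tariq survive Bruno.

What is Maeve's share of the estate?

Maeve receives €18,000.

The entire €180,000 passes to the siblings and their issue.
That amount (€180,000) is divided into 5 shares of €36,000: Yusuf, Vidar, Ulla, and Tariq each take €36,000; Quilla's €36,000 share passes to Quilla's issue.
Quilla's share (€36,000) is divided into 2 shares of €18,000: Aoife and Maeve each take €18,000.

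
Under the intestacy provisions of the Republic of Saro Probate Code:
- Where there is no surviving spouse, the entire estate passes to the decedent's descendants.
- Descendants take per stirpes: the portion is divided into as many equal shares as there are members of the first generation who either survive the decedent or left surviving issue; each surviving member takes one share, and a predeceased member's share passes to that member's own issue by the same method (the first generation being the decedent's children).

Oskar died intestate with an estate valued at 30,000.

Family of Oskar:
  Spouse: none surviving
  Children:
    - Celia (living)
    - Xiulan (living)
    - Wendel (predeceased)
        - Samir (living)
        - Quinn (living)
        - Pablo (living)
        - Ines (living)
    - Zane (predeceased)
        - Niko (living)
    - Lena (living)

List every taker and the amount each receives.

Celia: 6,000; Xiulan: 6,000; Samir: 1,500; Quinn: 1,500; Pablo: 1,500; Ines: 1,500; Niko: 6,000; Lena: 6,000

The entire 30,000 passes to the descendants.
That amount (30,000) is divided into 5 shares of 6,000: Celia, Xiulan, and Lena each take 6,000; Wendel's 6,000 share passes to Wendel's issue; Zane's 6,000 share passes to Zane's issue.
Wendel's share (6,000) is divided into 4 shares of 1,500: Samir, Quinn, Pablo, and Ines each take 1,500.
Zane's share (6,000) passes entirely to Niko.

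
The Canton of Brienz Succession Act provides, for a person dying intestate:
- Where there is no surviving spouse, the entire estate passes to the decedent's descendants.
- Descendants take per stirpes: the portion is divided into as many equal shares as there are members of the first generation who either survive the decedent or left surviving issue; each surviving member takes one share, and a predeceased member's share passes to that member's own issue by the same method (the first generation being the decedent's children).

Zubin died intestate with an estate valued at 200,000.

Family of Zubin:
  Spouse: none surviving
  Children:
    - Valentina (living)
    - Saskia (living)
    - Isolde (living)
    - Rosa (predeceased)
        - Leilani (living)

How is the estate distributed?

The entire 200,000 passes to the descendants.
That amount (200,000) is divided into 4 shares of 50,000: Valentina, Saskia, and Isolde each take 50,000; Rosa's 50,000 share passes to Rosa's issue.
Rosa's share (50,000) passes entirely to Leilani.

Valentina: 50,000; Saskia: 50,000; Isolde: 50,000; Leilani: 50,000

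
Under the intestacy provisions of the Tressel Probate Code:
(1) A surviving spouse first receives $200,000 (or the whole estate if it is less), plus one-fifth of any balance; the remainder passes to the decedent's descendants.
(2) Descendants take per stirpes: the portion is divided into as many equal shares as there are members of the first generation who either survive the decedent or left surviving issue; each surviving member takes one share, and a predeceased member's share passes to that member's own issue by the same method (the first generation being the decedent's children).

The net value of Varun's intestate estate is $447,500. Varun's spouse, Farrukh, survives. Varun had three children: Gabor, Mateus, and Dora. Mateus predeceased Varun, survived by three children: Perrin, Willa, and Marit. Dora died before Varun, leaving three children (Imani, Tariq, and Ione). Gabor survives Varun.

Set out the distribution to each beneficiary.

Farrukh first takes $200,000, leaving a balance of $247,500. Farrukh then takes one-fifth of the balance ($49,500), for a total of $249,500. The remaining $198,000 passes to the descendants.
The descendants' portion ($198,000) is divided into 3 shares of $66,000: Gabor takes $66,000; Mateus's $66,000 share passes to Mateus's issue; Dora's $66,000 share passes to Dora's issue.
Mateus's share ($66,000) is divided into 3 shares of $22,000: Perrin, Willa, and Marit each take $22,000.
Dora's share ($66,000) is divided into 3 shares of $22,000: Imani, Tariq, and Ione each take $22,000.

Farrukh: $249,500; Gabor: $66,000; Perrin: $22,000; Willa: $22,000; Marit: $22,000; Imani: $22,000; Tariq: $22,000; Ione: $22,000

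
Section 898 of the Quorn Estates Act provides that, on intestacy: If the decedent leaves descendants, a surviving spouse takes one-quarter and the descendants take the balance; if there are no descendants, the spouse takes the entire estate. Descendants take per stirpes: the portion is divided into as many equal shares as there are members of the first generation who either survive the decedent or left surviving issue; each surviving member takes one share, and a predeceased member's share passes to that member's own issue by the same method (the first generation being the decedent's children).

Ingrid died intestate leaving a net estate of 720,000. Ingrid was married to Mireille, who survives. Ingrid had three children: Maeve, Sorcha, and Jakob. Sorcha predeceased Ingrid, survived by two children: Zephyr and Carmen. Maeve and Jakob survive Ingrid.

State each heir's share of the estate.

Mireille: 180,000; Maeve: 180,000; Zephyr: 90,000; Carmen: 90,000; Jakob: 180,000

Mireille takes one-quarter of 720,000 = 180,000. The remaining 540,000 passes to the descendants.
The descendants' portion (540,000) is divided into 3 shares of 180,000: Maeve and Jakob each take 180,000; Sorcha's 180,000 share passes to Sorcha's issue.
Sorcha's share (180,000) is divided into 2 shares of 90,000: Zephyr and Carmen each take 90,000.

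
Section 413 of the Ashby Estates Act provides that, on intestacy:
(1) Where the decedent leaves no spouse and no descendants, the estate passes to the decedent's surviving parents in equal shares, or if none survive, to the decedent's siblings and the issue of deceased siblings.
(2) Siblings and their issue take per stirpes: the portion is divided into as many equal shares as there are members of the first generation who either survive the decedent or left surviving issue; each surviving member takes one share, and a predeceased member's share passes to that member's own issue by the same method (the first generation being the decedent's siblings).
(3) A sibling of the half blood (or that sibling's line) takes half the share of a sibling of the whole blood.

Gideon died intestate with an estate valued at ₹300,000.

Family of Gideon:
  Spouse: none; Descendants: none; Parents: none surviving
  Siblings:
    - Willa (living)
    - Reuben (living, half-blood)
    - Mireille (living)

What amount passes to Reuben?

Reuben receives ₹60,000.

The entire ₹300,000 passes to the siblings and their issue.
Counting each half-blood sibling's line as half a unit, there are 5/2 units in ₹300,000, so one unit is ₹120,000. Whole-blood lines (Willa and Mireille) take ₹120,000 each; half-blood lines (Reuben) take ₹60,000 each.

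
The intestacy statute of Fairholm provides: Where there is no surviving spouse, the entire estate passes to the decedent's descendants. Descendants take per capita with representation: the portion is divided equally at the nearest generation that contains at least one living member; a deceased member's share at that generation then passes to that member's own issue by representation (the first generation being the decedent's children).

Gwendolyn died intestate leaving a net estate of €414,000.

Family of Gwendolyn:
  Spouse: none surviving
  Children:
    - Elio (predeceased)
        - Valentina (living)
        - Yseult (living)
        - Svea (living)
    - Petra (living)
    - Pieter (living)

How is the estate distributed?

The entire €414,000 passes to the descendants.
That amount (€414,000) is divided into 3 shares of €138,000: Petra and Pieter each take €138,000; Elio's €138,000 share passes to Elio's issue.
Elio's share (€138,000) is divided into 3 shares of €46,000: Valentina, Yseult, and Svea each take €46,000.

Valentina: €46,000; Yseult: €46,000; Svea: €46,000; Petra: €138,000; Pieter: €138,000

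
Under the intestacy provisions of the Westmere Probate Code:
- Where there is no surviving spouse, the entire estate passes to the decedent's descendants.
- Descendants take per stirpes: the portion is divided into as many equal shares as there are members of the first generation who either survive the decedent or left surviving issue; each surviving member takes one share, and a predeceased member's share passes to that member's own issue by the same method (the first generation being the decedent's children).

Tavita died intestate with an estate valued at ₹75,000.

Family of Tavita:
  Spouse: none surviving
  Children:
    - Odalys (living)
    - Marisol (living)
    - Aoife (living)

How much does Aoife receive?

Aoife receives ₹25,000.

The entire ₹75,000 passes to the descendants.
That amount (₹75,000) is divided into 3 shares of ₹25,000: Odalys, Marisol, and Aoife each take ₹25,000.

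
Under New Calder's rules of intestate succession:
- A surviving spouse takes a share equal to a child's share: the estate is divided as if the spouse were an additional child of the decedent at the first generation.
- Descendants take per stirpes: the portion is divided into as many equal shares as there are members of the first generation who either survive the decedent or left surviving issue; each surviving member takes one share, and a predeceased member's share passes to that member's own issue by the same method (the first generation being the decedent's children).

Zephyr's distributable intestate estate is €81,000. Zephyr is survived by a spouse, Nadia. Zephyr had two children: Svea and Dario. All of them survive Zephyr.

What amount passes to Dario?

Dario receives €27,000.

The spouse counts as an additional share at the children's level, so there are 3 primary shares of €27,000. Nadia takes one such share (€27,000).
The children's combined portion (€54,000) is divided into 2 shares of €27,000: Svea and Dario each take €27,000.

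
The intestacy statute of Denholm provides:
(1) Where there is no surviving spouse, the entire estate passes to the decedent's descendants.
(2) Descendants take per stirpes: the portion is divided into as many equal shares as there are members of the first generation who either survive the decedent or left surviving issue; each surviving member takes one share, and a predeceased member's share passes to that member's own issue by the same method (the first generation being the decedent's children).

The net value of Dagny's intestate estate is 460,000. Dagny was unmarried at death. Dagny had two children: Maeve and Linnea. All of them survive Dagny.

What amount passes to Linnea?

The entire 460,000 passes to the descendants.
That amount (460,000) is divided into 2 shares of 230,000: Maeve and Linnea each take 230,000.

Linnea receives 230,000.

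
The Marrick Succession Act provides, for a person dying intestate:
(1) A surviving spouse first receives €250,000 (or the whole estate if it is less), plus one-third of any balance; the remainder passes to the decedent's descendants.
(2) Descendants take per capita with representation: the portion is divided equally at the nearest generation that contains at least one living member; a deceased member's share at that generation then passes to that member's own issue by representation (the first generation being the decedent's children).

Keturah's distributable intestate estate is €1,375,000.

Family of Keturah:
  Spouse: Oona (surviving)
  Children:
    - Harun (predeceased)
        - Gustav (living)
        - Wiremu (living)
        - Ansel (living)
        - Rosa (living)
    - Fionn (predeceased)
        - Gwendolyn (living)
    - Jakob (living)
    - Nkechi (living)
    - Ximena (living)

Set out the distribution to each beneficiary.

Oona first takes €250,000, leaving a balance of €1,125,000. Oona then takes one-third of the balance (€375,000), for a total of €625,000. The remaining €750,000 passes to the descendants.
The descendants' portion (€750,000) is divided into 5 shares of €150,000: Jakob, Nkechi, and Ximena each take €150,000; Harun's €150,000 share passes to Harun's issue; Fionn's €150,000 share passes to Fionn's issue.
Harun's share (€150,000) is divided into 4 shares of €37,500: Gustav, Wiremu, Ansel, and Rosa each take €37,500.
Fionn's share (€150,000) passes entirely to Gwendolyn.

Oona: €625,000; Gustav: €37,500; Wiremu: €37,500; Ansel: €37,500; Rosa: €37,500; Gwendolyn: €150,000; Jakob: €150,000; Nkechi: €150,000; Ximena: €150,000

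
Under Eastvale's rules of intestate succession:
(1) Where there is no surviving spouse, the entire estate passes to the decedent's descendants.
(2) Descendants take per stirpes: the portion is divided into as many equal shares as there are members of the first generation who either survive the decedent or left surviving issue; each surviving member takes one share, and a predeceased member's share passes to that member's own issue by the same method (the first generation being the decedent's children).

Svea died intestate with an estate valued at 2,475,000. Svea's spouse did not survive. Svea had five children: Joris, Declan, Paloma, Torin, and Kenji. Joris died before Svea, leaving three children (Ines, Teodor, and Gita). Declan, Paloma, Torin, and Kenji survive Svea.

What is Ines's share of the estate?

Ines receives 165,000.

The entire 2,475,000 passes to the descendants.
That amount (2,475,000) is divided into 5 shares of 495,000: Declan, Paloma, Torin, and Kenji each take 495,000; Joris's 495,000 share passes to Joris's issue.
Joris's share (495,000) is divided into 3 shares of 165,000: Ines, Teodor, and Gita each take 165,000.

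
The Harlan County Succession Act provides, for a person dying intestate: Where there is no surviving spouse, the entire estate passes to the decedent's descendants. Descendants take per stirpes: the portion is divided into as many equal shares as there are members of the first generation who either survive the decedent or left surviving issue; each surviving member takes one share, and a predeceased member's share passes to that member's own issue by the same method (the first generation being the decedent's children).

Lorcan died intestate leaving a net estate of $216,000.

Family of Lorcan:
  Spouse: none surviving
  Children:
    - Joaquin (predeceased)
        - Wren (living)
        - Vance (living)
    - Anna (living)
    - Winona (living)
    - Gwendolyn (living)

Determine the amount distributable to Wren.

The entire $216,000 passes to the descendants.
That amount ($216,000) is divided into 4 shares of $54,000: Anna, Winona, and Gwendolyn each take $54,000; Joaquin's $54,000 share passes to Joaquin's issue.
Joaquin's share ($54,000) is divided into 2 shares of $27,000: Wren and Vance each take $27,000.

Wren receives $27,000.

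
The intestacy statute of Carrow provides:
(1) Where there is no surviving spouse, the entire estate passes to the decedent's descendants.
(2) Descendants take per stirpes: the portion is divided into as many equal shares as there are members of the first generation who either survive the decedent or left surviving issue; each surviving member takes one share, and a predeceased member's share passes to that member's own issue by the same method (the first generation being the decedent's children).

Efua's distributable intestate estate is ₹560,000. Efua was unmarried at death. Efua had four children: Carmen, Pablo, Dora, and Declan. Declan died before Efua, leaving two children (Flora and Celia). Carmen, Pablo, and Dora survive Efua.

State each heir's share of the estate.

Carmen: ₹140,000; Pablo: ₹140,000; Dora: ₹140,000; Flora: ₹70,000; Celia: ₹70,000

The entire ₹560,000 passes to the descendants.
That amount (₹560,000) is divided into 4 shares of ₹140,000: Carmen, Pablo, and Dora each take ₹140,000; Declan's ₹140,000 share passes to Declan's issue.
Declan's share (₹140,000) is divided into 2 shares of ₹70,000: Flora and Celia each take ₹70,000.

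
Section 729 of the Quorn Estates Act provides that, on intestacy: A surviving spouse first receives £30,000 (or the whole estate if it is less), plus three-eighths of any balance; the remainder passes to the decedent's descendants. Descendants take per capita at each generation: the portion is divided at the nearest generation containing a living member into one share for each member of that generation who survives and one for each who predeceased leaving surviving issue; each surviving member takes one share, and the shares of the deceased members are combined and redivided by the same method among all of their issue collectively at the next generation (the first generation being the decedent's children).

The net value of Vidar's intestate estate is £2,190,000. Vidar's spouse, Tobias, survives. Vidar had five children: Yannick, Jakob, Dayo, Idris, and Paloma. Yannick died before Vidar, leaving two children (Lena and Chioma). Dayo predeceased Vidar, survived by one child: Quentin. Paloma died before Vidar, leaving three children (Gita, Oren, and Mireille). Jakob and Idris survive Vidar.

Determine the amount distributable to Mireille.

Mireille receives £135,000.

Tobias first takes £30,000, leaving a balance of £2,160,000. Tobias then takes three-eighths of the balance (£810,000), for a total of £840,000. The remaining £1,350,000 passes to the descendants.
The descendants' portion (£1,350,000) is divided at the children's generation into 5 shares of £270,000. Jakob and Idris each take £270,000. The 3 shares of the deceased (Yannick, Dayo, and Paloma) are combined into a pool of £810,000.
That pool (£810,000) is divided at the grandchildren's generation equally among Lena, Chioma, Quentin, Gita, Oren, and Mireille: £135,000 each.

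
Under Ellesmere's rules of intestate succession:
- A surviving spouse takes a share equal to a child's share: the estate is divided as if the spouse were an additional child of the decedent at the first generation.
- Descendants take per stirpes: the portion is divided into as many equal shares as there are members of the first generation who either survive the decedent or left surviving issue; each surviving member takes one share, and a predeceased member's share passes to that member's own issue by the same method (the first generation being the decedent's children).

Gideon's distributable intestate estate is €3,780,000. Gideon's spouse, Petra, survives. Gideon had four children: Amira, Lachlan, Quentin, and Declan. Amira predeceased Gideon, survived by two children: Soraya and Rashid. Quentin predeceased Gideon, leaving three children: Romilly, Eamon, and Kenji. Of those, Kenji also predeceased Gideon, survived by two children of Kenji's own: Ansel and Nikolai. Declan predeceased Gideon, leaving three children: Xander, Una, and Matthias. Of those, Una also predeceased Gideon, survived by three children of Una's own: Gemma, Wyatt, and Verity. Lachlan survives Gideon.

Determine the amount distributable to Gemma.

The spouse counts as an additional share at the children's level, so there are 5 primary shares of €756,000. Petra takes one such share (€756,000).
The children's combined portion (€3,024,000) is divided into 4 shares of €756,000: Lachlan takes €756,000; Amira's €756,000 share passes to Amira's issue; Quentin's €756,000 share passes to Quentin's issue; Declan's €756,000 share passes to Declan's issue.
Amira's share (€756,000) is divided into 2 shares of €378,000: Soraya and Rashid each take €378,000.
Quentin's share (€756,000) is divided into 3 shares of €252,000: Romilly and Eamon each take €252,000; Kenji's €252,000 share passes to Kenji's issue.
Kenji's share (€252,000) is divided into 2 shares of €126,000: Ansel and Nikolai each take €126,000.
Declan's share (€756,000) is divided into 3 shares of €252,000: Xander and Matthias each take €252,000; Una's €252,000 share passes to Una's issue.
Una's share (€252,000) is divided into 3 shares of €84,000: Gemma, Wyatt, and Verity each take €84,000.

Gemma receives €84,000.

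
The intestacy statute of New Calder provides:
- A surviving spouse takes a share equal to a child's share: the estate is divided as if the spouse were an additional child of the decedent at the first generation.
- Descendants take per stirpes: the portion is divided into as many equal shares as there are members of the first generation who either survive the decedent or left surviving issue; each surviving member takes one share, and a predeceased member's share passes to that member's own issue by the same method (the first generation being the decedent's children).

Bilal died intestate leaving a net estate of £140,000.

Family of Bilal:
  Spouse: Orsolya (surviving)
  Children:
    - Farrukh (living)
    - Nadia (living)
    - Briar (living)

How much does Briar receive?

Briar receives £35,000.

The spouse counts as an additional share at the children's level, so there are 4 primary shares of £35,000. Orsolya takes one such share (£35,000).
The children's combined portion (£105,000) is divided into 3 shares of £35,000: Farrukh, Nadia, and Briar each take £35,000.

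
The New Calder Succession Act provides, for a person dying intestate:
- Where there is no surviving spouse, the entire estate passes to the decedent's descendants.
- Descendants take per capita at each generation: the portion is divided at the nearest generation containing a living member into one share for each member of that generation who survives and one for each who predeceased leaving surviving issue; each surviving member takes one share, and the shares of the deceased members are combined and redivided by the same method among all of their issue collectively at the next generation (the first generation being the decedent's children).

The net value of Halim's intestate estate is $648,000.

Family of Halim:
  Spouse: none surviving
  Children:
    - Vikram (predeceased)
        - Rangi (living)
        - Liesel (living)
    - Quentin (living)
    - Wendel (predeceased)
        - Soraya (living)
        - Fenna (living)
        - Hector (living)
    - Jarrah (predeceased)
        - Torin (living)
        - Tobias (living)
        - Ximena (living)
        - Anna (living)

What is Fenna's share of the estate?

Fenna receives $54,000.

The entire $648,000 passes to the descendants.
That amount ($648,000) is divided at the children's generation into 4 shares of $162,000. Quentin takes $162,000. The 3 shares of the deceased (Vikram, Wendel, and Jarrah) are combined into a pool of $486,000.
That pool ($486,000) is divided at the grandchildren's generation equally among Rangi, Liesel, Soraya, Fenna, Hector, Torin, Tobias, Ximena, and Anna: $54,000 each.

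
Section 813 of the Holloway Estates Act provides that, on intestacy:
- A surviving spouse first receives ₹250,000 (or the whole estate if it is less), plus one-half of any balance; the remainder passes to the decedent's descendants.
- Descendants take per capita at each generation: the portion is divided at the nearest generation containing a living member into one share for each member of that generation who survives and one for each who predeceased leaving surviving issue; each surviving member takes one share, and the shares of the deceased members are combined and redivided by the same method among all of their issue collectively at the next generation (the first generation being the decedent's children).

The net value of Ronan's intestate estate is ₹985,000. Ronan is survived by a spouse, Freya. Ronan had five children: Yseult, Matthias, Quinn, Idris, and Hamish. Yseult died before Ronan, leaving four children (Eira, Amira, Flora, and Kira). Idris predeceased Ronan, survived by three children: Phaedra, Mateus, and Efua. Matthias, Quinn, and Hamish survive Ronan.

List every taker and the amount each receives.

Freya first takes ₹250,000, leaving a balance of ₹735,000. Freya then takes one-half of the balance (₹367,500), for a total of ₹617,500. The remaining ₹367,500 passes to the descendants.
The descendants' portion (₹367,500) is divided at the children's generation into 5 shares of ₹73,500. Matthias, Quinn, and Hamish each take ₹73,500. The 2 shares of the deceased (Yseult and Idris) are combined into a pool of ₹147,000.
That pool (₹147,000) is divided at the grandchildren's generation equally among Eira, Amira, Flora, Kira, Phaedra, Mateus, and Efua: ₹21,000 each.

Freya: ₹617,500; Eira: ₹21,000; Amira: ₹21,000; Flora: ₹21,000; Kira: ₹21,000; Matthias: ₹73,500; Quinn: ₹73,500; Phaedra: ₹21,000; Mateus: ₹21,000; Efua: ₹21,000; Hamish: ₹73,500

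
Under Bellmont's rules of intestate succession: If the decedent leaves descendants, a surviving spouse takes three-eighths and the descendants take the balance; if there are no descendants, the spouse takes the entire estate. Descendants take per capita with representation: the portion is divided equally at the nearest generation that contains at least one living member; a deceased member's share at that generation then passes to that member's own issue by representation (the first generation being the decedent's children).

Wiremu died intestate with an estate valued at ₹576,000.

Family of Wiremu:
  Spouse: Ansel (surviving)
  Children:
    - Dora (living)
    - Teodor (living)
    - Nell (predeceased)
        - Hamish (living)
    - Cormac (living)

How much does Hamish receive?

Ansel takes three-eighths of ₹576,000 = ₹216,000. The remaining ₹360,000 passes to the descendants.
The descendants' portion (₹360,000) is divided into 4 shares of ₹90,000: Dora, Teodor, and Cormac each take ₹90,000; Nell's ₹90,000 share passes to Nell's issue.
Nell's share (₹90,000) passes entirely to Hamish.

Hamish receives ₹90,000.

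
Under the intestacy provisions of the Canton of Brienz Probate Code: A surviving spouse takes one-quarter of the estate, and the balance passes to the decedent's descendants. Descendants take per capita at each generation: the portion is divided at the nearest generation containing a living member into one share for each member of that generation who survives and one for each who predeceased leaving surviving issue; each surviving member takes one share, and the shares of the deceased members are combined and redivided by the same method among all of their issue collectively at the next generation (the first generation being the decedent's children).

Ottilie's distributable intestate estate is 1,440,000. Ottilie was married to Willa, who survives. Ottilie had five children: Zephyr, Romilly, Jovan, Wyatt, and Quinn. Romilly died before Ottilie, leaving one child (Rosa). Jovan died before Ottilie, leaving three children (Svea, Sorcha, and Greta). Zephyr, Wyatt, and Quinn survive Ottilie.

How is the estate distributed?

Willa: 360,000; Zephyr: 216,000; Rosa: 108,000; Svea: 108,000; Sorcha: 108,000; Greta: 108,000; Wyatt: 216,000; Quinn: 216,000

Willa takes one-quarter of 1,440,000 = 360,000. The remaining 1,080,000 passes to the descendants.
The descendants' portion (1,080,000) is divided at the children's generation into 5 shares of 216,000. Zephyr, Wyatt, and Quinn each take 216,000. The 2 shares of the deceased (Romilly and Jovan) are combined into a pool of 432,000.
That pool (432,000) is divided at the grandchildren's generation equally among Rosa, Svea, Sorcha, and Greta: 108,000 each.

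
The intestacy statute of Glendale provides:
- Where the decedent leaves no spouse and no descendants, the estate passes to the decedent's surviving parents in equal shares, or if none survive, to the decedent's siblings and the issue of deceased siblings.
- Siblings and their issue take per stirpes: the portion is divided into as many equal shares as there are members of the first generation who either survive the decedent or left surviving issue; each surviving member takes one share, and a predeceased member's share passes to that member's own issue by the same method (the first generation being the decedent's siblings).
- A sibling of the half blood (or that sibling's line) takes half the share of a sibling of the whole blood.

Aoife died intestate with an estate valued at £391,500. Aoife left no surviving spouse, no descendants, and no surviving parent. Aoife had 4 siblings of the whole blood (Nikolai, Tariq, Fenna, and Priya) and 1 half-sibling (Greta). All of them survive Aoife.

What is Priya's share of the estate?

Priya receives £87,000.

The entire £391,500 passes to the siblings and their issue.
Counting each half-blood sibling's line as half a unit, there are 9/2 units in £391,500, so one unit is £87,000. Whole-blood lines (Nikolai, Tariq, Fenna, and Priya) take £87,000 each; half-blood lines (Greta) take £43,500 each.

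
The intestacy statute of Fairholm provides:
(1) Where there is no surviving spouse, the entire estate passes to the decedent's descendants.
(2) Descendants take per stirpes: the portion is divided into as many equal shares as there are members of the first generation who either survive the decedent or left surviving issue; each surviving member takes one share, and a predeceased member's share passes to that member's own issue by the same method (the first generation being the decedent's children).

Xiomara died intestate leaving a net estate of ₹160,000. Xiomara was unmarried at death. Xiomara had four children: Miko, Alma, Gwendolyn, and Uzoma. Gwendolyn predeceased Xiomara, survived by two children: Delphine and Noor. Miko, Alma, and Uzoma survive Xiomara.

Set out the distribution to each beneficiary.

Miko: ₹40,000; Alma: ₹40,000; Delphine: ₹20,000; Noor: ₹20,000; Uzoma: ₹40,000

The entire ₹160,000 passes to the descendants.
That amount (₹160,000) is divided into 4 shares of ₹40,000: Miko, Alma, and Uzoma each take ₹40,000; Gwendolyn's ₹40,000 share passes to Gwendolyn's issue.
Gwendolyn's share (₹40,000) is divided into 2 shares of ₹20,000: Delphine and Noor each take ₹20,000.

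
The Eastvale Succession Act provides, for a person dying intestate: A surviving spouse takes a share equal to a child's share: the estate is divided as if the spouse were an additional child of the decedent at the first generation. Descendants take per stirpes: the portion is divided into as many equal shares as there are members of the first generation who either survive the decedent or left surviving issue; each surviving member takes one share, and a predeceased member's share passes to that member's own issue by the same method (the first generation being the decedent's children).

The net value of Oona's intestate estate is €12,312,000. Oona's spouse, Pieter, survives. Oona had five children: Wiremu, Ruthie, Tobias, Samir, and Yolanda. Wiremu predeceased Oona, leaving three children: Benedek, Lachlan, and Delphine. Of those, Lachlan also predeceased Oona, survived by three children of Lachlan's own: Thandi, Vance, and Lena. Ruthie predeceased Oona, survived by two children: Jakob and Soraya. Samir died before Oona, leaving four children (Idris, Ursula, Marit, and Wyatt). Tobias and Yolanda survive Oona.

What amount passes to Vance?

Vance receives €228,000.

The spouse counts as an additional share at the children's level, so there are 6 primary shares of €2,052,000. Pieter takes one such share (€2,052,000).
The children's combined portion (€10,260,000) is divided into 5 shares of €2,052,000: Tobias and Yolanda each take €2,052,000; Wiremu's €2,052,000 share passes to Wiremu's issue; Ruthie's €2,052,000 share passes to Ruthie's issue; Samir's €2,052,000 share passes to Samir's issue.
Wiremu's share (€2,052,000) is divided into 3 shares of €684,000: Benedek and Delphine each take €684,000; Lachlan's €684,000 share passes to Lachlan's issue.
Lachlan's share (€684,000) is divided into 3 shares of €228,000: Thandi, Vance, and Lena each take €228,000.
Ruthie's share (€2,052,000) is divided into 2 shares of €1,026,000: Jakob and Soraya each take €1,026,000.
Samir's share (€2,052,000) is divided into 4 shares of €513,000: Idris, Ursula, Marit, and Wyatt each take €513,000.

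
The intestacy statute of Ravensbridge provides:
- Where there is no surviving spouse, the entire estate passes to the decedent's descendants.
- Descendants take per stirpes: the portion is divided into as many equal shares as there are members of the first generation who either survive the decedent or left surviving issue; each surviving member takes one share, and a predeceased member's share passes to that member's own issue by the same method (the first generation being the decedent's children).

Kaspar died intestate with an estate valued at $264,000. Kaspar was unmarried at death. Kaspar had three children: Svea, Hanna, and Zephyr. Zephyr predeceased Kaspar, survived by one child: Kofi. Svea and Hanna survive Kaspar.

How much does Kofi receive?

Kofi receives $88,000.

The entire $264,000 passes to the descendants.
That amount ($264,000) is divided into 3 shares of $88,000: Svea and Hanna each take $88,000; Zephyr's $88,000 share passes to Zephyr's issue.
Zephyr's share ($88,000) passes entirely to Kofi.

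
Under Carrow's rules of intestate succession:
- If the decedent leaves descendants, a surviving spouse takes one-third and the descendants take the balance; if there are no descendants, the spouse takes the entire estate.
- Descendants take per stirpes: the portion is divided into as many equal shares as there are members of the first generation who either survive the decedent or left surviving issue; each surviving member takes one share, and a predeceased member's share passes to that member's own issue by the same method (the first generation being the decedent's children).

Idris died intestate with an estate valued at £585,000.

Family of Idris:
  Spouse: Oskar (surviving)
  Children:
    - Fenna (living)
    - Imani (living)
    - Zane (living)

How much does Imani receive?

Imani receives £130,000.

Oskar takes one-third of £585,000 = £195,000. The remaining £390,000 passes to the descendants.
The descendants' portion (£390,000) is divided into 3 shares of £130,000: Fenna, Imani, and Zane each take £130,000.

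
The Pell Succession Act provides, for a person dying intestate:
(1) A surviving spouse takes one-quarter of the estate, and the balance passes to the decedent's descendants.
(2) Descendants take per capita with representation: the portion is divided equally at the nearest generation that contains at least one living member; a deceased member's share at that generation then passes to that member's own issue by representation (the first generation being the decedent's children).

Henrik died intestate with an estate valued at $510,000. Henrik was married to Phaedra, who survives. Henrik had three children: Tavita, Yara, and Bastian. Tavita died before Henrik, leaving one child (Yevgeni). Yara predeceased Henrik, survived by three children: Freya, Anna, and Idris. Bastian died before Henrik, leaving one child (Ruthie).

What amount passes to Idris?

Phaedra takes one-quarter of $510,000 = $127,500. The remaining $382,500 passes to the descendants.
No child survives, so the initial division is made at the grandchildren's generation.
The descendants' portion ($382,500) is divided into 5 shares of $76,500: Yevgeni, Freya, Anna, Idris, and Ruthie each take $76,500.

Idris receives $76,500.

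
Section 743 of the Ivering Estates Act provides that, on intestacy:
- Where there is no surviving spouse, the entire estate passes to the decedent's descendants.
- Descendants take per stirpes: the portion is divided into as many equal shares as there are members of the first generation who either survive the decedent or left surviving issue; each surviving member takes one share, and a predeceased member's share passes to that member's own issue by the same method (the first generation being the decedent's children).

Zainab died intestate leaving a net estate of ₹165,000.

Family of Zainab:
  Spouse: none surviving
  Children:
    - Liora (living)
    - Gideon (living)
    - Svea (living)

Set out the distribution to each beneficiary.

Liora: ₹55,000; Gideon: ₹55,000; Svea: ₹55,000

The entire ₹165,000 passes to the descendants.
That amount (₹165,000) is divided into 3 shares of ₹55,000: Liora, Gideon, and Svea each take ₹55,000.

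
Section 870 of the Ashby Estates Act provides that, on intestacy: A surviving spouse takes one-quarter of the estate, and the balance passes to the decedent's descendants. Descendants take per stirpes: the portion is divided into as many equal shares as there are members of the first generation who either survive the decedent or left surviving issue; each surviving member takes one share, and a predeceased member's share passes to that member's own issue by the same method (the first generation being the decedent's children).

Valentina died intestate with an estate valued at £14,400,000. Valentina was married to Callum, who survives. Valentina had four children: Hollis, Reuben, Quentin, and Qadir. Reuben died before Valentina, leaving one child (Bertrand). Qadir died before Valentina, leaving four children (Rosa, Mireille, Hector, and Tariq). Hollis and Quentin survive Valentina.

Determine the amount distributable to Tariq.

Callum takes one-quarter of £14,400,000 = £3,600,000. The remaining £10,800,000 passes to the descendants.
The descendants' portion (£10,800,000) is divided into 4 shares of £2,700,000: Hollis and Quentin each take £2,700,000; Reuben's £2,700,000 share passes to Reuben's issue; Qadir's £2,700,000 share passes to Qadir's issue.
Reuben's share (£2,700,000) passes entirely to Bertrand.
Qadir's share (£2,700,000) is divided into 4 shares of £675,000: Rosa, Mireille, Hector, and Tariq each take £675,000.

Tariq receives £675,000.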